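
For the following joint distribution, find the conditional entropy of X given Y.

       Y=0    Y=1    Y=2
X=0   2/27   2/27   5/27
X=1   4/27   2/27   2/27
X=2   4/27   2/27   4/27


H(X|Y) = Σ_y p(y) H(X|Y=y)
  p(Y=0) = 10/27, H(X|Y=0) = 1.5219
  p(Y=1) = 2/9, H(X|Y=1) = 1.5850
  p(Y=2) = 11/27, H(X|Y=2) = 1.4949
H(X|Y) = 0.3704×1.5219 + 0.2222×1.5850 + 0.4074×1.4949 = 1.5249 bits


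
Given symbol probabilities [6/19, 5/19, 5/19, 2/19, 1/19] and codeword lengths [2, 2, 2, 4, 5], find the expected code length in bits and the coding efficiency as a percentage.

Average length L = Σ p_i × l_i = 2.3684 bits
Entropy H = 2.1043 bits
Efficiency η = H/L × 100% = 88.85%


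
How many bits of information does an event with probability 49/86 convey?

Information content I(x) = -log₂(p(x))
I = -log₂(49/86) = -log₂(0.5698)
I = 0.8116 bits


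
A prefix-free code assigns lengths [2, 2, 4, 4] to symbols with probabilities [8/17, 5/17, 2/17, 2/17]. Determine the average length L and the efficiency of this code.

Average length L = Σ p_i × l_i = 2.4706 bits
Entropy H = 1.7575 bits
Efficiency η = H/L × 100% = 71.14%


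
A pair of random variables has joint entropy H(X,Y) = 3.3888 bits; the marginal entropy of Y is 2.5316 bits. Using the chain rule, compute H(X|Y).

Chain rule: H(X,Y) = H(X|Y) + H(Y)
H(X|Y) = H(X,Y) - H(Y) = 3.3888 - 2.5316 = 0.8572 bits


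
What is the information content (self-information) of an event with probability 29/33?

Information content I(x) = -log₂(p(x))
I = -log₂(29/33) = -log₂(0.8788)
I = 0.1864 bits


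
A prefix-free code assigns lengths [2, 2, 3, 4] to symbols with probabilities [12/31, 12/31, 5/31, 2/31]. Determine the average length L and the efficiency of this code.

Average length L = Σ p_i × l_i = 2.2903 bits
Entropy H = 1.7397 bits
Efficiency η = H/L × 100% = 75.96%


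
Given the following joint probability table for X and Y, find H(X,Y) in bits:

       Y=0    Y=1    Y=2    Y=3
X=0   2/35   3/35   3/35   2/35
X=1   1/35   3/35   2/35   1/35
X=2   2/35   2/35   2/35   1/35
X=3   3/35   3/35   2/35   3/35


H(X,Y) = -Σ p(x,y) log₂ p(x,y)
  p(0,0)=2/35: -0.0571 × log₂(0.0571) = 0.2360
  p(0,1)=3/35: -0.0857 × log₂(0.0857) = 0.3038
  p(0,2)=3/35: -0.0857 × log₂(0.0857) = 0.3038
  p(0,3)=2/35: -0.0571 × log₂(0.0571) = 0.2360
  p(1,0)=1/35: -0.0286 × log₂(0.0286) = 0.1466
  p(1,1)=3/35: -0.0857 × log₂(0.0857) = 0.3038
  p(1,2)=2/35: -0.0571 × log₂(0.0571) = 0.2360
  p(1,3)=1/35: -0.0286 × log₂(0.0286) = 0.1466
  p(2,0)=2/35: -0.0571 × log₂(0.0571) = 0.2360
  p(2,1)=2/35: -0.0571 × log₂(0.0571) = 0.2360
  p(2,2)=2/35: -0.0571 × log₂(0.0571) = 0.2360
  p(2,3)=1/35: -0.0286 × log₂(0.0286) = 0.1466
  p(3,0)=3/35: -0.0857 × log₂(0.0857) = 0.3038
  p(3,1)=3/35: -0.0857 × log₂(0.0857) = 0.3038
  p(3,2)=2/35: -0.0571 × log₂(0.0571) = 0.2360
  p(3,3)=3/35: -0.0857 × log₂(0.0857) = 0.3038
H(X,Y) = 3.9142 bits


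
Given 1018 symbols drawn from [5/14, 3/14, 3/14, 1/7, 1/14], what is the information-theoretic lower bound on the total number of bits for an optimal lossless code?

Entropy H = 2.1560 bits/symbol
Minimum bits = H × n = 2.1560 × 1018
= 2194.78 bits


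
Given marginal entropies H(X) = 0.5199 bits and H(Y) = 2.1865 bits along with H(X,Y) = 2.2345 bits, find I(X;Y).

I(X;Y) = H(X) + H(Y) - H(X,Y)
I(X;Y) = 0.5199 + 2.1865 - 2.2345 = 0.4719 bits


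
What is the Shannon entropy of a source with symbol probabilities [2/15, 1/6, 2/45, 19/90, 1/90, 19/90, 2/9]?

H(X) = -Σ p(x) log₂ p(x)
  -2/15 × log₂(2/15) = 0.3876
  -1/6 × log₂(1/6) = 0.4308
  -2/45 × log₂(2/45) = 0.1996
  -19/90 × log₂(19/90) = 0.4737
  -1/90 × log₂(1/90) = 0.0721
  -19/90 × log₂(19/90) = 0.4737
  -2/9 × log₂(2/9) = 0.4822
H(X) = 2.5198 bits


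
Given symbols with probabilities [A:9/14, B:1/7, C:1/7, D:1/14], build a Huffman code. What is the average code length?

Huffman tree construction:
Combine smallest probabilities repeatedly
Resulting codes:
  A: 1 (length 1)
  B: 011 (length 3)
  C: 00 (length 2)
  D: 010 (length 3)
Average length = Σ p(s) × length(s) = 1.5714 bits


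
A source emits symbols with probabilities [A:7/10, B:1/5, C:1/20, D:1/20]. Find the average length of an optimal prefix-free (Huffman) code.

Huffman tree construction:
Combine smallest probabilities repeatedly
Resulting codes:
  A: 1 (length 1)
  B: 01 (length 2)
  C: 000 (length 3)
  D: 001 (length 3)
Average length = Σ p(s) × length(s) = 1.4000 bits


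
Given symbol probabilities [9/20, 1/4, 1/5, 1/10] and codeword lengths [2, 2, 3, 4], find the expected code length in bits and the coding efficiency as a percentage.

Average length L = Σ p_i × l_i = 2.4000 bits
Entropy H = 1.8150 bits
Efficiency η = H/L × 100% = 75.62%


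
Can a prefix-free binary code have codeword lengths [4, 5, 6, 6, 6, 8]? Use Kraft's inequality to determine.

Kraft inequality: Σ 2^(-l_i) ≤ 1 for prefix-free code
Calculating: 2^(-4) + 2^(-5) + 2^(-6) + 2^(-6) + 2^(-6) + 2^(-8)
= 0.0625 + 0.03125 + 0.015625 + 0.015625 + 0.015625 + 0.00390625
= 0.1445
Since 0.1445 ≤ 1, prefix-free code exists


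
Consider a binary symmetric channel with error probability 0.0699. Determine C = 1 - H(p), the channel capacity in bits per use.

For BSC with error probability p:
C = 1 - H(p) where H(p) is binary entropy
H(0.0699) = -0.0699 × log₂(0.0699) - 0.9301 × log₂(0.9301)
H(p) = 0.3656
C = 1 - 0.3656 = 0.6344 bits/use


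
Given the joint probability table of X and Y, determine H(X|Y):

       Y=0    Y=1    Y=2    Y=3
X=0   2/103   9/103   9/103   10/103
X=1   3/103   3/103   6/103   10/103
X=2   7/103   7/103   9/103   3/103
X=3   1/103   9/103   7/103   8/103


H(X|Y) = Σ_y p(y) H(X|Y=y)
  p(Y=0) = 13/103, H(X|Y=0) = 1.6692
  p(Y=1) = 28/103, H(X|Y=1) = 1.8979
  p(Y=2) = 31/103, H(X|Y=2) = 1.9794
  p(Y=3) = 31/103, H(X|Y=3) = 1.8834
H(X|Y) = 0.1262×1.6692 + 0.2718×1.8979 + 0.3010×1.9794 + 0.3010×1.8834 = 1.8892 bits


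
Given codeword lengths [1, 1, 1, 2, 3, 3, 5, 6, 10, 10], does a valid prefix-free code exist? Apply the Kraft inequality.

Kraft inequality: Σ 2^(-l_i) ≤ 1 for prefix-free code
Calculating: 2^(-1) + 2^(-1) + 2^(-1) + 2^(-2) + 2^(-3) + 2^(-3) + 2^(-5) + 2^(-6) + 2^(-10) + 2^(-10)
= 0.5 + 0.5 + 0.5 + 0.25 + 0.125 + 0.125 + 0.03125 + 0.015625 + 0.0009765625 + 0.0009765625
= 2.0488
Since 2.0488 > 1, prefix-free code does not exist


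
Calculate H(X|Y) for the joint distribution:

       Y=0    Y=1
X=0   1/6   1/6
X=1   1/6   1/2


H(X|Y) = Σ_y p(y) H(X|Y=y)
  p(Y=0) = 1/3, H(X|Y=0) = 1.0000
  p(Y=1) = 2/3, H(X|Y=1) = 0.8113
H(X|Y) = 0.3333×1.0000 + 0.6667×0.8113 = 0.8742 bits


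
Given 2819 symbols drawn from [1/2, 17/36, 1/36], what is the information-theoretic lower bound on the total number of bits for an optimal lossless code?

Entropy H = 1.1548 bits/symbol
Minimum bits = H × n = 1.1548 × 2819
= 3255.30 bits


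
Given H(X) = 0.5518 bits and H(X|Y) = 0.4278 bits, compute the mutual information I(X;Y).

I(X;Y) = H(X) - H(X|Y)
I(X;Y) = 0.5518 - 0.4278 = 0.124 bits


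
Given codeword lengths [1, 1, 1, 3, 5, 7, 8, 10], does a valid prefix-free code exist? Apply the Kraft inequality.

Kraft inequality: Σ 2^(-l_i) ≤ 1 for prefix-free code
Calculating: 2^(-1) + 2^(-1) + 2^(-1) + 2^(-3) + 2^(-5) + 2^(-7) + 2^(-8) + 2^(-10)
= 0.5 + 0.5 + 0.5 + 0.125 + 0.03125 + 0.0078125 + 0.00390625 + 0.0009765625
= 1.6689
Since 1.6689 > 1, prefix-free code does not exist


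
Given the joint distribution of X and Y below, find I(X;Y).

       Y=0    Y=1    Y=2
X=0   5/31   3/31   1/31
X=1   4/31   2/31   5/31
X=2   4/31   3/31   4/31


H(X) = 1.5788, H(Y) = 1.5566, H(X,Y) = 3.0597
I(X;Y) = H(X) + H(Y) - H(X,Y) = 0.0757 bits


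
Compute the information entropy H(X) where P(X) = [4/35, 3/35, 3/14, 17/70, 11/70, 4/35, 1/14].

H(X) = -Σ p(x) log₂ p(x)
  -4/35 × log₂(4/35) = 0.3576
  -3/35 × log₂(3/35) = 0.3038
  -3/14 × log₂(3/14) = 0.4762
  -17/70 × log₂(17/70) = 0.4959
  -11/70 × log₂(11/70) = 0.4195
  -4/35 × log₂(4/35) = 0.3576
  -1/14 × log₂(1/14) = 0.2720
H(X) = 2.6827 bits


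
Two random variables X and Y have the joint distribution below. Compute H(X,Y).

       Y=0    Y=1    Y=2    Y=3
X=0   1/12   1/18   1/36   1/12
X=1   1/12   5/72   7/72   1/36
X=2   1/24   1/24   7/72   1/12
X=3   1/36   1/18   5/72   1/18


H(X,Y) = -Σ p(x,y) log₂ p(x,y)
  p(0,0)=1/12: -0.0833 × log₂(0.0833) = 0.2987
  p(0,1)=1/18: -0.0556 × log₂(0.0556) = 0.2317
  p(0,2)=1/36: -0.0278 × log₂(0.0278) = 0.1436
  p(0,3)=1/12: -0.0833 × log₂(0.0833) = 0.2987
  p(1,0)=1/12: -0.0833 × log₂(0.0833) = 0.2987
  p(1,1)=5/72: -0.0694 × log₂(0.0694) = 0.2672
  p(1,2)=7/72: -0.0972 × log₂(0.0972) = 0.3269
  p(1,3)=1/36: -0.0278 × log₂(0.0278) = 0.1436
  p(2,0)=1/24: -0.0417 × log₂(0.0417) = 0.1910
  p(2,1)=1/24: -0.0417 × log₂(0.0417) = 0.1910
  p(2,2)=7/72: -0.0972 × log₂(0.0972) = 0.3269
  p(2,3)=1/12: -0.0833 × log₂(0.0833) = 0.2987
  p(3,0)=1/36: -0.0278 × log₂(0.0278) = 0.1436
  p(3,1)=1/18: -0.0556 × log₂(0.0556) = 0.2317
  p(3,2)=5/72: -0.0694 × log₂(0.0694) = 0.2672
  p(3,3)=1/18: -0.0556 × log₂(0.0556) = 0.2317
H(X,Y) = 3.8912 bits


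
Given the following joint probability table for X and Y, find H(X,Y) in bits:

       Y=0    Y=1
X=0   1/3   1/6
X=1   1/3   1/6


H(X,Y) = -Σ p(x,y) log₂ p(x,y)
  p(0,0)=1/3: -0.3333 × log₂(0.3333) = 0.5283
  p(0,1)=1/6: -0.1667 × log₂(0.1667) = 0.4308
  p(1,0)=1/3: -0.3333 × log₂(0.3333) = 0.5283
  p(1,1)=1/6: -0.1667 × log₂(0.1667) = 0.4308
H(X,Y) = 1.9183 bits


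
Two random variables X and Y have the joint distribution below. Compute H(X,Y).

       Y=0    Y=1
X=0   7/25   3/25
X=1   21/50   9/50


H(X,Y) = -Σ p(x,y) log₂ p(x,y)
  p(0,0)=7/25: -0.2800 × log₂(0.2800) = 0.5142
  p(0,1)=3/25: -0.1200 × log₂(0.1200) = 0.3671
  p(1,0)=21/50: -0.4200 × log₂(0.4200) = 0.5256
  p(1,1)=9/50: -0.1800 × log₂(0.1800) = 0.4453
H(X,Y) = 1.8522 bits


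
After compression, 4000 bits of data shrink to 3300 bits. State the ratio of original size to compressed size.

Compression ratio = Original / Compressed
= 4000 / 3300 = 1.21:1


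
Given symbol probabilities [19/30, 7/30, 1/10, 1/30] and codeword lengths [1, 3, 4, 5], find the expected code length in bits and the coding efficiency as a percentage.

Average length L = Σ p_i × l_i = 1.9000 bits
Entropy H = 1.4030 bits
Efficiency η = H/L × 100% = 73.84%


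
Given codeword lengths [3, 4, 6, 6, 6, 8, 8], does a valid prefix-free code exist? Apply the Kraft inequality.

Kraft inequality: Σ 2^(-l_i) ≤ 1 for prefix-free code
Calculating: 2^(-3) + 2^(-4) + 2^(-6) + 2^(-6) + 2^(-6) + 2^(-8) + 2^(-8)
= 0.125 + 0.0625 + 0.015625 + 0.015625 + 0.015625 + 0.00390625 + 0.00390625
= 0.2422
Since 0.2422 ≤ 1, prefix-free code exists


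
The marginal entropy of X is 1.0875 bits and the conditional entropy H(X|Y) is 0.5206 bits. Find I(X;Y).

I(X;Y) = H(X) - H(X|Y)
I(X;Y) = 1.0875 - 0.5206 = 0.5669 bits


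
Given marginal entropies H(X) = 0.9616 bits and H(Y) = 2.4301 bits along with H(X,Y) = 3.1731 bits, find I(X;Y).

I(X;Y) = H(X) + H(Y) - H(X,Y)
I(X;Y) = 0.9616 + 2.4301 - 3.1731 = 0.2186 bits


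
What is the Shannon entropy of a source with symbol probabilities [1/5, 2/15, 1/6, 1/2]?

H(X) = -Σ p(x) log₂ p(x)
  -1/5 × log₂(1/5) = 0.4644
  -2/15 × log₂(2/15) = 0.3876
  -1/6 × log₂(1/6) = 0.4308
  -1/2 × log₂(1/2) = 0.5000
H(X) = 1.7828 bits


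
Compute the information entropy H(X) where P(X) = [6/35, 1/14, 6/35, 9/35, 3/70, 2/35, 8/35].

H(X) = -Σ p(x) log₂ p(x)
  -6/35 × log₂(6/35) = 0.4362
  -1/14 × log₂(1/14) = 0.2720
  -6/35 × log₂(6/35) = 0.4362
  -9/35 × log₂(9/35) = 0.5038
  -3/70 × log₂(3/70) = 0.1948
  -2/35 × log₂(2/35) = 0.2360
  -8/35 × log₂(8/35) = 0.4867
H(X) = 2.5655 bits


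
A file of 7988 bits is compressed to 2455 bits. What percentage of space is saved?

Space savings = (1 - Compressed/Original) × 100%
= (1 - 2455/7988) × 100%
= 69.27%


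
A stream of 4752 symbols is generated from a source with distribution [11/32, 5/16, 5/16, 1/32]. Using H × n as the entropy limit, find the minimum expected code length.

Entropy H = 1.7346 bits/symbol
Minimum bits = H × n = 1.7346 × 4752
= 8242.89 bits


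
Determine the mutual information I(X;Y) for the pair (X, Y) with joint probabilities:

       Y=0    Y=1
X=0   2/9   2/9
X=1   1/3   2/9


H(X) = 0.9911, H(Y) = 0.9911, H(X,Y) = 1.9749
I(X;Y) = H(X) + H(Y) - H(X,Y) = 0.0072 bits


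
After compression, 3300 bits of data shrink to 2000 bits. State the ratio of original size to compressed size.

Compression ratio = Original / Compressed
= 3300 / 2000 = 1.65:1


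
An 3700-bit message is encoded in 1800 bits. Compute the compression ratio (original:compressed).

Compression ratio = Original / Compressed
= 3700 / 1800 = 2.06:1


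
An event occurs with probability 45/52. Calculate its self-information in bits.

Information content I(x) = -log₂(p(x))
I = -log₂(45/52) = -log₂(0.8654)
I = 0.2086 bits


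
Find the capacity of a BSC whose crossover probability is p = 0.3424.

For BSC with error probability p:
C = 1 - H(p) where H(p) is binary entropy
H(0.3424) = -0.3424 × log₂(0.3424) - 0.6576 × log₂(0.6576)
H(p) = 0.9271
C = 1 - 0.9271 = 0.0729 bits/use


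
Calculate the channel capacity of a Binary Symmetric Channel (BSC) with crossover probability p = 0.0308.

For BSC with error probability p:
C = 1 - H(p) where H(p) is binary entropy
H(0.0308) = -0.0308 × log₂(0.0308) - 0.9692 × log₂(0.9692)
H(p) = 0.1984
C = 1 - 0.1984 = 0.8016 bits/use


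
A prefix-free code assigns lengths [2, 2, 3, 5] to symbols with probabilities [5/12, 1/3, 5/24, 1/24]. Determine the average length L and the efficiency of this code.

Average length L = Σ p_i × l_i = 2.3333 bits
Entropy H = 1.7171 bits
Efficiency η = H/L × 100% = 73.59%


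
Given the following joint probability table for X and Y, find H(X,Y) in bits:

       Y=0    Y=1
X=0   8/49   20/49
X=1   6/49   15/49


H(X,Y) = -Σ p(x,y) log₂ p(x,y)
  p(0,0)=8/49: -0.1633 × log₂(0.1633) = 0.4269
  p(0,1)=20/49: -0.4082 × log₂(0.4082) = 0.5277
  p(1,0)=6/49: -0.1224 × log₂(0.1224) = 0.3710
  p(1,1)=15/49: -0.3061 × log₂(0.3061) = 0.5228
H(X,Y) = 1.8483 bits


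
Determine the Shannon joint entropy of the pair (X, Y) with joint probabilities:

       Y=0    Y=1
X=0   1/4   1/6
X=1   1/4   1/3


H(X,Y) = -Σ p(x,y) log₂ p(x,y)
  p(0,0)=1/4: -0.2500 × log₂(0.2500) = 0.5000
  p(0,1)=1/6: -0.1667 × log₂(0.1667) = 0.4308
  p(1,0)=1/4: -0.2500 × log₂(0.2500) = 0.5000
  p(1,1)=1/3: -0.3333 × log₂(0.3333) = 0.5283
H(X,Y) = 1.9591 bits


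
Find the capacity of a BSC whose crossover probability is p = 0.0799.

For BSC with error probability p:
C = 1 - H(p) where H(p) is binary entropy
H(0.0799) = -0.0799 × log₂(0.0799) - 0.9201 × log₂(0.9201)
H(p) = 0.4018
C = 1 - 0.4018 = 0.5982 bits/use


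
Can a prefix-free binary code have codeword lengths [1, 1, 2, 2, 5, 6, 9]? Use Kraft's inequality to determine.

Kraft inequality: Σ 2^(-l_i) ≤ 1 for prefix-free code
Calculating: 2^(-1) + 2^(-1) + 2^(-2) + 2^(-2) + 2^(-5) + 2^(-6) + 2^(-9)
= 0.5 + 0.5 + 0.25 + 0.25 + 0.03125 + 0.015625 + 0.001953125
= 1.5488
Since 1.5488 > 1, prefix-free code does not exist


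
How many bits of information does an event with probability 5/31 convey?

Information content I(x) = -log₂(p(x))
I = -log₂(5/31) = -log₂(0.1613)
I = 2.6323 bits


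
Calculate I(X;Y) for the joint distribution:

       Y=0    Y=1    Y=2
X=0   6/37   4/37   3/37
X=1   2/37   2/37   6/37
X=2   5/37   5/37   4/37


H(X) = 1.5709, H(Y) = 1.5807, H(X,Y) = 3.0745
I(X;Y) = H(X) + H(Y) - H(X,Y) = 0.0770 bits


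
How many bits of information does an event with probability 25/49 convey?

Information content I(x) = -log₂(p(x))
I = -log₂(25/49) = -log₂(0.5102)
I = 0.9709 bits


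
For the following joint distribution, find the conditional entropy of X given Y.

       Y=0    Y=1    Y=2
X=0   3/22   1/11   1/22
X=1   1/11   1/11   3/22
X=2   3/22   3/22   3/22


H(X|Y) = Σ_y p(y) H(X|Y=y)
  p(Y=0) = 4/11, H(X|Y=0) = 1.5613
  p(Y=1) = 7/22, H(X|Y=1) = 1.5567
  p(Y=2) = 7/22, H(X|Y=2) = 1.4488
H(X|Y) = 0.3636×1.5613 + 0.3182×1.5567 + 0.3182×1.4488 = 1.5240 bits


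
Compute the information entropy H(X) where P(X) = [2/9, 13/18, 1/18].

H(X) = -Σ p(x) log₂ p(x)
  -2/9 × log₂(2/9) = 0.4822
  -13/18 × log₂(13/18) = 0.3391
  -1/18 × log₂(1/18) = 0.2317
H(X) = 1.0529 bits


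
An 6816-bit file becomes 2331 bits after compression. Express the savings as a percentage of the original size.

Space savings = (1 - Compressed/Original) × 100%
= (1 - 2331/6816) × 100%
= 65.80%


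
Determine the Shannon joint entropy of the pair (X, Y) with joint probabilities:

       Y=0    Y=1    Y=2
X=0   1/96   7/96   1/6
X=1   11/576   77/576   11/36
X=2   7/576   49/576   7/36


H(X,Y) = -Σ p(x,y) log₂ p(x,y)
  p(0,0)=1/96: -0.0104 × log₂(0.0104) = 0.0686
  p(0,1)=7/96: -0.0729 × log₂(0.0729) = 0.2755
  p(0,2)=1/6: -0.1667 × log₂(0.1667) = 0.4308
  p(1,0)=11/576: -0.0191 × log₂(0.0191) = 0.1091
  p(1,1)=77/576: -0.1337 × log₂(0.1337) = 0.3881
  p(1,2)=11/36: -0.3056 × log₂(0.3056) = 0.5227
  p(2,0)=7/576: -0.0122 × log₂(0.0122) = 0.0773
  p(2,1)=49/576: -0.0851 × log₂(0.0851) = 0.3024
  p(2,2)=7/36: -0.1944 × log₂(0.1944) = 0.4594
H(X,Y) = 2.6338 bits


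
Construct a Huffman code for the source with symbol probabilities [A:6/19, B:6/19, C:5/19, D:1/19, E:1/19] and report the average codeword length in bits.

Huffman tree construction:
Combine smallest probabilities repeatedly
Resulting codes:
  A: 10 (length 2)
  B: 11 (length 2)
  C: 01 (length 2)
  D: 000 (length 3)
  E: 001 (length 3)
Average length = Σ p(s) × length(s) = 2.1053 bits


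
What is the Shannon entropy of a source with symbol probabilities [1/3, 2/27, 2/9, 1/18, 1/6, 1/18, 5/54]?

H(X) = -Σ p(x) log₂ p(x)
  -1/3 × log₂(1/3) = 0.5283
  -2/27 × log₂(2/27) = 0.2781
  -2/9 × log₂(2/9) = 0.4822
  -1/18 × log₂(1/18) = 0.2317
  -1/6 × log₂(1/6) = 0.4308
  -1/18 × log₂(1/18) = 0.2317
  -5/54 × log₂(5/54) = 0.3179
H(X) = 2.5007 bits


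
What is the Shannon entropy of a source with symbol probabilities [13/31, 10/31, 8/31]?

H(X) = -Σ p(x) log₂ p(x)
  -13/31 × log₂(13/31) = 0.5258
  -10/31 × log₂(10/31) = 0.5265
  -8/31 × log₂(8/31) = 0.5043
H(X) = 1.5566 bits


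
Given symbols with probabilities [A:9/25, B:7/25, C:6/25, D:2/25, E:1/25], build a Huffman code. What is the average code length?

Huffman tree construction:
Combine smallest probabilities repeatedly
Resulting codes:
  A: 11 (length 2)
  B: 10 (length 2)
  C: 01 (length 2)
  D: 001 (length 3)
  E: 000 (length 3)
Average length = Σ p(s) × length(s) = 2.1200 bits


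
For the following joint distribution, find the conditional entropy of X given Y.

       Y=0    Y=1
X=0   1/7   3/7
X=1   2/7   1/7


H(X|Y) = Σ_y p(y) H(X|Y=y)
  p(Y=0) = 3/7, H(X|Y=0) = 0.9183
  p(Y=1) = 4/7, H(X|Y=1) = 0.8113
H(X|Y) = 0.4286×0.9183 + 0.5714×0.8113 = 0.8571 bits


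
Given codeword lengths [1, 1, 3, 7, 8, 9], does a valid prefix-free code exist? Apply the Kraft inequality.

Kraft inequality: Σ 2^(-l_i) ≤ 1 for prefix-free code
Calculating: 2^(-1) + 2^(-1) + 2^(-3) + 2^(-7) + 2^(-8) + 2^(-9)
= 0.5 + 0.5 + 0.125 + 0.0078125 + 0.00390625 + 0.001953125
= 1.1387
Since 1.1387 > 1, prefix-free code does not exist


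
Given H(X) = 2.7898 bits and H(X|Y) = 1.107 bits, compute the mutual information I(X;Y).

I(X;Y) = H(X) - H(X|Y)
I(X;Y) = 2.7898 - 1.107 = 1.6828 bits


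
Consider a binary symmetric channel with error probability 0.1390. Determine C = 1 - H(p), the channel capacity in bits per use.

For BSC with error probability p:
C = 1 - H(p) where H(p) is binary entropy
H(0.1390) = -0.1390 × log₂(0.1390) - 0.8610 × log₂(0.8610)
H(p) = 0.5816
C = 1 - 0.5816 = 0.4184 bits/use


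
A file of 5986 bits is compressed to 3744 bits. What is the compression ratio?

Compression ratio = Original / Compressed
= 5986 / 3744 = 1.60:1


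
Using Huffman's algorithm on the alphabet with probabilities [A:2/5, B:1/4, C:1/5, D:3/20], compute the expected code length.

Huffman tree construction:
Combine smallest probabilities repeatedly
Resulting codes:
  A: 0 (length 1)
  B: 10 (length 2)
  C: 111 (length 3)
  D: 110 (length 3)
Average length = Σ p(s) × length(s) = 1.9500 bits


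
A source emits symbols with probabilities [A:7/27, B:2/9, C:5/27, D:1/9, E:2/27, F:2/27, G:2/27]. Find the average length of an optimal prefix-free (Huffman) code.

Huffman tree construction:
Combine smallest probabilities repeatedly
Resulting codes:
  A: 10 (length 2)
  B: 01 (length 2)
  C: 111 (length 3)
  D: 001 (length 3)
  E: 1100 (length 4)
  F: 1101 (length 4)
  G: 000 (length 3)
Average length = Σ p(s) × length(s) = 2.6667 bits


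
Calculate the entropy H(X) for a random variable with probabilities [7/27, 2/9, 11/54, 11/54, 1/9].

H(X) = -Σ p(x) log₂ p(x)
  -7/27 × log₂(7/27) = 0.5049
  -2/9 × log₂(2/9) = 0.4822
  -11/54 × log₂(11/54) = 0.4676
  -11/54 × log₂(11/54) = 0.4676
  -1/9 × log₂(1/9) = 0.3522
H(X) = 2.2745 bits


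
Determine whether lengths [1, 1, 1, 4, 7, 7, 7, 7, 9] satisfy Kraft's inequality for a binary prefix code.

Kraft inequality: Σ 2^(-l_i) ≤ 1 for prefix-free code
Calculating: 2^(-1) + 2^(-1) + 2^(-1) + 2^(-4) + 2^(-7) + 2^(-7) + 2^(-7) + 2^(-7) + 2^(-9)
= 0.5 + 0.5 + 0.5 + 0.0625 + 0.0078125 + 0.0078125 + 0.0078125 + 0.0078125 + 0.001953125
= 1.5957
Since 1.5957 > 1, prefix-free code does not exist


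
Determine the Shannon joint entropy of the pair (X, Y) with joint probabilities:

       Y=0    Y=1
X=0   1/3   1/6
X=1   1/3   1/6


H(X,Y) = -Σ p(x,y) log₂ p(x,y)
  p(0,0)=1/3: -0.3333 × log₂(0.3333) = 0.5283
  p(0,1)=1/6: -0.1667 × log₂(0.1667) = 0.4308
  p(1,0)=1/3: -0.3333 × log₂(0.3333) = 0.5283
  p(1,1)=1/6: -0.1667 × log₂(0.1667) = 0.4308
H(X,Y) = 1.9183 bits


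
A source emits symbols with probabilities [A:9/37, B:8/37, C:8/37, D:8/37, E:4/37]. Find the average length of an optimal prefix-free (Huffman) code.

Huffman tree construction:
Combine smallest probabilities repeatedly
Resulting codes:
  A: 10 (length 2)
  B: 111 (length 3)
  C: 00 (length 2)
  D: 01 (length 2)
  E: 110 (length 3)
Average length = Σ p(s) × length(s) = 2.3243 bits


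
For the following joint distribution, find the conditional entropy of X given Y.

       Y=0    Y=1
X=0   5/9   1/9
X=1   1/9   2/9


H(X|Y) = Σ_y p(y) H(X|Y=y)
  p(Y=0) = 2/3, H(X|Y=0) = 0.6500
  p(Y=1) = 1/3, H(X|Y=1) = 0.9183
H(X|Y) = 0.6667×0.6500 + 0.3333×0.9183 = 0.7394 bits


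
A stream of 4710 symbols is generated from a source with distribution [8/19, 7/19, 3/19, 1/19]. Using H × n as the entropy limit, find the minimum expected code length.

Entropy H = 1.7002 bits/symbol
Minimum bits = H × n = 1.7002 × 4710
= 8008.05 bits


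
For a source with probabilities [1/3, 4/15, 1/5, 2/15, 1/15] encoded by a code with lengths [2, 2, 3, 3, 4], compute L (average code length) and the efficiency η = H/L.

Average length L = Σ p_i × l_i = 2.4667 bits
Entropy H = 2.1493 bits
Efficiency η = H/L × 100% = 87.13%


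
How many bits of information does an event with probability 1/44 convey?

Information content I(x) = -log₂(p(x))
I = -log₂(1/44) = -log₂(0.0227)
I = 5.4594 bits


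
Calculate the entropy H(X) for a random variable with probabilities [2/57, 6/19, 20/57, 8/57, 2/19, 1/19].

H(X) = -Σ p(x) log₂ p(x)
  -2/57 × log₂(2/57) = 0.1696
  -6/19 × log₂(6/19) = 0.5251
  -20/57 × log₂(20/57) = 0.5302
  -8/57 × log₂(8/57) = 0.3976
  -2/19 × log₂(2/19) = 0.3419
  -1/19 × log₂(1/19) = 0.2236
H(X) = 2.1879 bits


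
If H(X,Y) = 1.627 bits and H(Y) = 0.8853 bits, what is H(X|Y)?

Chain rule: H(X,Y) = H(X|Y) + H(Y)
H(X|Y) = H(X,Y) - H(Y) = 1.627 - 0.8853 = 0.7417 bits


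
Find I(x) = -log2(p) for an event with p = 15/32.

Information content I(x) = -log₂(p(x))
I = -log₂(15/32) = -log₂(0.4688)
I = 1.0931 bits


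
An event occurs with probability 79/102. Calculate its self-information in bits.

Information content I(x) = -log₂(p(x))
I = -log₂(79/102) = -log₂(0.7745)
I = 0.3686 bits


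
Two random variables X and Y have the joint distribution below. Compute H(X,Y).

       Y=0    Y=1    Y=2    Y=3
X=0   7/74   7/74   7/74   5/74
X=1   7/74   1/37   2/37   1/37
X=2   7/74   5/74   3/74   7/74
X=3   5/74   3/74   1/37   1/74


H(X,Y) = -Σ p(x,y) log₂ p(x,y)
  p(0,0)=7/74: -0.0946 × log₂(0.0946) = 0.3218
  p(0,1)=7/74: -0.0946 × log₂(0.0946) = 0.3218
  p(0,2)=7/74: -0.0946 × log₂(0.0946) = 0.3218
  p(0,3)=5/74: -0.0676 × log₂(0.0676) = 0.2627
  p(1,0)=7/74: -0.0946 × log₂(0.0946) = 0.3218
  p(1,1)=1/37: -0.0270 × log₂(0.0270) = 0.1408
  p(1,2)=2/37: -0.0541 × log₂(0.0541) = 0.2275
  p(1,3)=1/37: -0.0270 × log₂(0.0270) = 0.1408
  p(2,0)=7/74: -0.0946 × log₂(0.0946) = 0.3218
  p(2,1)=5/74: -0.0676 × log₂(0.0676) = 0.2627
  p(2,2)=3/74: -0.0405 × log₂(0.0405) = 0.1875
  p(2,3)=7/74: -0.0946 × log₂(0.0946) = 0.3218
  p(3,0)=5/74: -0.0676 × log₂(0.0676) = 0.2627
  p(3,1)=3/74: -0.0405 × log₂(0.0405) = 0.1875
  p(3,2)=1/37: -0.0270 × log₂(0.0270) = 0.1408
  p(3,3)=1/74: -0.0135 × log₂(0.0135) = 0.0839
H(X,Y) = 3.8277 bits


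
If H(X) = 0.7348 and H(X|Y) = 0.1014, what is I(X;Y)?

I(X;Y) = H(X) - H(X|Y)
I(X;Y) = 0.7348 - 0.1014 = 0.6334 bits


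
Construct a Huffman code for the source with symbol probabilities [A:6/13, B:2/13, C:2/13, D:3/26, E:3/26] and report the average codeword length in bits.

Huffman tree construction:
Combine smallest probabilities repeatedly
Resulting codes:
  A: 0 (length 1)
  B: 110 (length 3)
  C: 111 (length 3)
  D: 100 (length 3)
  E: 101 (length 3)
Average length = Σ p(s) × length(s) = 2.0769 bits


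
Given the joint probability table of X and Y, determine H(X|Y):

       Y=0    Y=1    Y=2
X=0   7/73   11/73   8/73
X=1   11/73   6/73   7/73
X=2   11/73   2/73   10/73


H(X|Y) = Σ_y p(y) H(X|Y=y)
  p(Y=0) = 29/73, H(X|Y=0) = 1.5559
  p(Y=1) = 19/73, H(X|Y=1) = 1.3235
  p(Y=2) = 25/73, H(X|Y=2) = 1.5690
H(X|Y) = 0.3973×1.5559 + 0.2603×1.3235 + 0.3425×1.5690 = 1.4999 bits


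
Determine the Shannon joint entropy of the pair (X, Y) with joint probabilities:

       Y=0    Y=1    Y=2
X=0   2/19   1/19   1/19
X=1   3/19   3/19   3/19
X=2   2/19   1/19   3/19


H(X,Y) = -Σ p(x,y) log₂ p(x,y)
  p(0,0)=2/19: -0.1053 × log₂(0.1053) = 0.3419
  p(0,1)=1/19: -0.0526 × log₂(0.0526) = 0.2236
  p(0,2)=1/19: -0.0526 × log₂(0.0526) = 0.2236
  p(1,0)=3/19: -0.1579 × log₂(0.1579) = 0.4205
  p(1,1)=3/19: -0.1579 × log₂(0.1579) = 0.4205
  p(1,2)=3/19: -0.1579 × log₂(0.1579) = 0.4205
  p(2,0)=2/19: -0.1053 × log₂(0.1053) = 0.3419
  p(2,1)=1/19: -0.0526 × log₂(0.0526) = 0.2236
  p(2,2)=3/19: -0.1579 × log₂(0.1579) = 0.4205
H(X,Y) = 3.0364 bits


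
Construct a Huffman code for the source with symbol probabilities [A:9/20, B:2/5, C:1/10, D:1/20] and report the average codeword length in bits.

Huffman tree construction:
Combine smallest probabilities repeatedly
Resulting codes:
  A: 0 (length 1)
  B: 11 (length 2)
  C: 101 (length 3)
  D: 100 (length 3)
Average length = Σ p(s) × length(s) = 1.7000 bits


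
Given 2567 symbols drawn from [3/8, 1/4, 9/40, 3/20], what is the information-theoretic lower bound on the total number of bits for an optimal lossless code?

Entropy H = 1.9254 bits/symbol
Minimum bits = H × n = 1.9254 × 2567
= 4942.46 bits


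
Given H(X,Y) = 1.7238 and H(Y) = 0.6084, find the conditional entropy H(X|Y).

Chain rule: H(X,Y) = H(X|Y) + H(Y)
H(X|Y) = H(X,Y) - H(Y) = 1.7238 - 0.6084 = 1.1154 bits


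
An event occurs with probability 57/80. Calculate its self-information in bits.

Information content I(x) = -log₂(p(x))
I = -log₂(57/80) = -log₂(0.7125)
I = 0.4890 bits


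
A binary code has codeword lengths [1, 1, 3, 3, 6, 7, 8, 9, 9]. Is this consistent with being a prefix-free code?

Kraft inequality: Σ 2^(-l_i) ≤ 1 for prefix-free code
Calculating: 2^(-1) + 2^(-1) + 2^(-3) + 2^(-3) + 2^(-6) + 2^(-7) + 2^(-8) + 2^(-9) + 2^(-9)
= 0.5 + 0.5 + 0.125 + 0.125 + 0.015625 + 0.0078125 + 0.00390625 + 0.001953125 + 0.001953125
= 1.2812
Since 1.2812 > 1, prefix-free code does not exist


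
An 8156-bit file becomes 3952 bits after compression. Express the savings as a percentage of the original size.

Space savings = (1 - Compressed/Original) × 100%
= (1 - 3952/8156) × 100%
= 51.54%


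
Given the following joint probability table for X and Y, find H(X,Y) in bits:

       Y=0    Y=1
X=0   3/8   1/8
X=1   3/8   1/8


H(X,Y) = -Σ p(x,y) log₂ p(x,y)
  p(0,0)=3/8: -0.3750 × log₂(0.3750) = 0.5306
  p(0,1)=1/8: -0.1250 × log₂(0.1250) = 0.3750
  p(1,0)=3/8: -0.3750 × log₂(0.3750) = 0.5306
  p(1,1)=1/8: -0.1250 × log₂(0.1250) = 0.3750
H(X,Y) = 1.8113 bits


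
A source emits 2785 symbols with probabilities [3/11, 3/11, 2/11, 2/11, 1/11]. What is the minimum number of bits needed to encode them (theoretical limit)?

Entropy H = 2.2313 bits/symbol
Minimum bits = H × n = 2.2313 × 2785
= 6214.09 bits


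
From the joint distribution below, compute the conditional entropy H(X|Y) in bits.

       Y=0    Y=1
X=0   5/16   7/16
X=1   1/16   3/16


H(X|Y) = Σ_y p(y) H(X|Y=y)
  p(Y=0) = 3/8, H(X|Y=0) = 0.6500
  p(Y=1) = 5/8, H(X|Y=1) = 0.8813
H(X|Y) = 0.3750×0.6500 + 0.6250×0.8813 = 0.7946 bits


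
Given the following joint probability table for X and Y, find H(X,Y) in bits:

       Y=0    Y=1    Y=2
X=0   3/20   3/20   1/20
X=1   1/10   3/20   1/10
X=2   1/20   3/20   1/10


H(X,Y) = -Σ p(x,y) log₂ p(x,y)
  p(0,0)=3/20: -0.1500 × log₂(0.1500) = 0.4105
  p(0,1)=3/20: -0.1500 × log₂(0.1500) = 0.4105
  p(0,2)=1/20: -0.0500 × log₂(0.0500) = 0.2161
  p(1,0)=1/10: -0.1000 × log₂(0.1000) = 0.3322
  p(1,1)=3/20: -0.1500 × log₂(0.1500) = 0.4105
  p(1,2)=1/10: -0.1000 × log₂(0.1000) = 0.3322
  p(2,0)=1/20: -0.0500 × log₂(0.0500) = 0.2161
  p(2,1)=3/20: -0.1500 × log₂(0.1500) = 0.4105
  p(2,2)=1/10: -0.1000 × log₂(0.1000) = 0.3322
H(X,Y) = 3.0710 bits


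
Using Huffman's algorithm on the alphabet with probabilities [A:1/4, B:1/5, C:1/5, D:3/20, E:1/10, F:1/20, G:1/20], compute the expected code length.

Huffman tree construction:
Combine smallest probabilities repeatedly
Resulting codes:
  A: 10 (length 2)
  B: 111 (length 3)
  C: 00 (length 2)
  D: 110 (length 3)
  E: 010 (length 3)
  F: 0110 (length 4)
  G: 0111 (length 4)
Average length = Σ p(s) × length(s) = 2.6500 bits


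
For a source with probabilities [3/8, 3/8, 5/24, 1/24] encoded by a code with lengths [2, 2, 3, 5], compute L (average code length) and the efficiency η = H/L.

Average length L = Σ p_i × l_i = 2.3333 bits
Entropy H = 1.7238 bits
Efficiency η = H/L × 100% = 73.88%


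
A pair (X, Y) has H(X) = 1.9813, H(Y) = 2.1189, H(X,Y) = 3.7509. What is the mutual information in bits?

I(X;Y) = H(X) + H(Y) - H(X,Y)
I(X;Y) = 1.9813 + 2.1189 - 3.7509 = 0.3493 bits


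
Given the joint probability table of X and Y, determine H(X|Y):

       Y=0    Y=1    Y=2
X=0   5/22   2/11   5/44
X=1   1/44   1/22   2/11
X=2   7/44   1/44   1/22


H(X|Y) = Σ_y p(y) H(X|Y=y)
  p(Y=0) = 9/22, H(X|Y=0) = 1.2327
  p(Y=1) = 1/4, H(X|Y=1) = 1.0958
  p(Y=2) = 15/44, H(X|Y=2) = 1.3996
H(X|Y) = 0.4091×1.2327 + 0.2500×1.0958 + 0.3409×1.3996 = 1.2553 bits


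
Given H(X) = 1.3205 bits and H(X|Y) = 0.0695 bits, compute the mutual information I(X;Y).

I(X;Y) = H(X) - H(X|Y)
I(X;Y) = 1.3205 - 0.0695 = 1.251 bits


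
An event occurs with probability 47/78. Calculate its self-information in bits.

Information content I(x) = -log₂(p(x))
I = -log₂(47/78) = -log₂(0.6026)
I = 0.7308 bits


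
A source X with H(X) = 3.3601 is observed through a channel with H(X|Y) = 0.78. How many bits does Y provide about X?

I(X;Y) = H(X) - H(X|Y)
I(X;Y) = 3.3601 - 0.78 = 2.5801 bits


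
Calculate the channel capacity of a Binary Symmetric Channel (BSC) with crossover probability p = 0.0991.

For BSC with error probability p:
C = 1 - H(p) where H(p) is binary entropy
H(0.0991) = -0.0991 × log₂(0.0991) - 0.9009 × log₂(0.9009)
H(p) = 0.4661
C = 1 - 0.4661 = 0.5339 bits/use


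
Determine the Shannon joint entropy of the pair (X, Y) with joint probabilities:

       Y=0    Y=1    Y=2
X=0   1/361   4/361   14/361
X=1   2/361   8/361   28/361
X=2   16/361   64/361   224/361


H(X,Y) = -Σ p(x,y) log₂ p(x,y)
  p(0,0)=1/361: -0.0028 × log₂(0.0028) = 0.0235
  p(0,1)=4/361: -0.0111 × log₂(0.0111) = 0.0720
  p(0,2)=14/361: -0.0388 × log₂(0.0388) = 0.1818
  p(1,0)=2/361: -0.0055 × log₂(0.0055) = 0.0415
  p(1,1)=8/361: -0.0222 × log₂(0.0222) = 0.1218
  p(1,2)=28/361: -0.0776 × log₂(0.0776) = 0.2861
  p(2,0)=16/361: -0.0443 × log₂(0.0443) = 0.1993
  p(2,1)=64/361: -0.1773 × log₂(0.1773) = 0.4425
  p(2,2)=224/361: -0.6205 × log₂(0.6205) = 0.4272
H(X,Y) = 1.7957 bits


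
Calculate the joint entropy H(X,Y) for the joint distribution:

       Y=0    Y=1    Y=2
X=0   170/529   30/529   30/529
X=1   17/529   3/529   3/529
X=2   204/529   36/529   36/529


H(X,Y) = -Σ p(x,y) log₂ p(x,y)
  p(0,0)=170/529: -0.3214 × log₂(0.3214) = 0.5263
  p(0,1)=30/529: -0.0567 × log₂(0.0567) = 0.2348
  p(0,2)=30/529: -0.0567 × log₂(0.0567) = 0.2348
  p(1,0)=17/529: -0.0321 × log₂(0.0321) = 0.1594
  p(1,1)=3/529: -0.0057 × log₂(0.0057) = 0.0423
  p(1,2)=3/529: -0.0057 × log₂(0.0057) = 0.0423
  p(2,0)=204/529: -0.3856 × log₂(0.3856) = 0.5301
  p(2,1)=36/529: -0.0681 × log₂(0.0681) = 0.2639
  p(2,2)=36/529: -0.0681 × log₂(0.0681) = 0.2639
H(X,Y) = 2.2978 bits


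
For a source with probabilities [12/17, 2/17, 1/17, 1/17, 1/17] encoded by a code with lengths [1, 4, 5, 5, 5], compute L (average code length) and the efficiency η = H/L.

Average length L = Σ p_i × l_i = 2.0588 bits
Entropy H = 1.4393 bits
Efficiency η = H/L × 100% = 69.91%


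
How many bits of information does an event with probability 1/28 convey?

Information content I(x) = -log₂(p(x))
I = -log₂(1/28) = -log₂(0.0357)
I = 4.8074 bits


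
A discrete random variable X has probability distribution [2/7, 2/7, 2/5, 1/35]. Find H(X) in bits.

H(X) = -Σ p(x) log₂ p(x)
  -2/7 × log₂(2/7) = 0.5164
  -2/7 × log₂(2/7) = 0.5164
  -2/5 × log₂(2/5) = 0.5288
  -1/35 × log₂(1/35) = 0.1466
H(X) = 1.7081 bits


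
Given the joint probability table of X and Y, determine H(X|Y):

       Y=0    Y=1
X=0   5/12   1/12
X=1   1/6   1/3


H(X|Y) = Σ_y p(y) H(X|Y=y)
  p(Y=0) = 7/12, H(X|Y=0) = 0.8631
  p(Y=1) = 5/12, H(X|Y=1) = 0.7219
H(X|Y) = 0.5833×0.8631 + 0.4167×0.7219 = 0.8043 bits


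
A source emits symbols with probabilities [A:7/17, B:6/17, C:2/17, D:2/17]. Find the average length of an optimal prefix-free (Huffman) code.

Huffman tree construction:
Combine smallest probabilities repeatedly
Resulting codes:
  A: 0 (length 1)
  B: 11 (length 2)
  C: 100 (length 3)
  D: 101 (length 3)
Average length = Σ p(s) × length(s) = 1.8235 bits


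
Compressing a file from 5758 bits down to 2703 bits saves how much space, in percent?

Space savings = (1 - Compressed/Original) × 100%
= (1 - 2703/5758) × 100%
= 53.06%


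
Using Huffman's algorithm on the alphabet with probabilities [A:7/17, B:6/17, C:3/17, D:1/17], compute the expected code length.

Huffman tree construction:
Combine smallest probabilities repeatedly
Resulting codes:
  A: 0 (length 1)
  B: 11 (length 2)
  C: 101 (length 3)
  D: 100 (length 3)
Average length = Σ p(s) × length(s) = 1.8235 bits


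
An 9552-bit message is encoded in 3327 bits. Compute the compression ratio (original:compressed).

Compression ratio = Original / Compressed
= 9552 / 3327 = 2.87:1


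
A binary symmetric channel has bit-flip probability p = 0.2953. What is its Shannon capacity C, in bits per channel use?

For BSC with error probability p:
C = 1 - H(p) where H(p) is binary entropy
H(0.2953) = -0.2953 × log₂(0.2953) - 0.7047 × log₂(0.7047)
H(p) = 0.8755
C = 1 - 0.8755 = 0.1245 bits/use


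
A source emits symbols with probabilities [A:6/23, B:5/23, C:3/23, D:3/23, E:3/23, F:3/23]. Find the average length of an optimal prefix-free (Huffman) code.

Huffman tree construction:
Combine smallest probabilities repeatedly
Resulting codes:
  A: 01 (length 2)
  B: 00 (length 2)
  C: 100 (length 3)
  D: 101 (length 3)
  E: 110 (length 3)
  F: 111 (length 3)
Average length = Σ p(s) × length(s) = 2.5217 bits


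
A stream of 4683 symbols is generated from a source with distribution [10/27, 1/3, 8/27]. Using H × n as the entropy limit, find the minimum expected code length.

Entropy H = 1.5790 bits/symbol
Minimum bits = H × n = 1.5790 × 4683
= 7394.52 bits


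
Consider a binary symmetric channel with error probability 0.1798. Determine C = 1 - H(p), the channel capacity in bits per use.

For BSC with error probability p:
C = 1 - H(p) where H(p) is binary entropy
H(0.1798) = -0.1798 × log₂(0.1798) - 0.8202 × log₂(0.8202)
H(p) = 0.6796
C = 1 - 0.6796 = 0.3204 bits/use


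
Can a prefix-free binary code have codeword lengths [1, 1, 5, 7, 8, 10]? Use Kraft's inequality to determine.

Kraft inequality: Σ 2^(-l_i) ≤ 1 for prefix-free code
Calculating: 2^(-1) + 2^(-1) + 2^(-5) + 2^(-7) + 2^(-8) + 2^(-10)
= 0.5 + 0.5 + 0.03125 + 0.0078125 + 0.00390625 + 0.0009765625
= 1.0439
Since 1.0439 > 1, prefix-free code does not exist


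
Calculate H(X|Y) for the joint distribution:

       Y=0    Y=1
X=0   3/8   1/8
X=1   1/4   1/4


H(X|Y) = Σ_y p(y) H(X|Y=y)
  p(Y=0) = 5/8, H(X|Y=0) = 0.9710
  p(Y=1) = 3/8, H(X|Y=1) = 0.9183
H(X|Y) = 0.6250×0.9710 + 0.3750×0.9183 = 0.9512 bits


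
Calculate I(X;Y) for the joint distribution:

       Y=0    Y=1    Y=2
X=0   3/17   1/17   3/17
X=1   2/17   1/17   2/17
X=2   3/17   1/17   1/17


H(X) = 1.5657, H(Y) = 1.4837, H(X,Y) = 3.0131
I(X;Y) = H(X) + H(Y) - H(X,Y) = 0.0362 bits


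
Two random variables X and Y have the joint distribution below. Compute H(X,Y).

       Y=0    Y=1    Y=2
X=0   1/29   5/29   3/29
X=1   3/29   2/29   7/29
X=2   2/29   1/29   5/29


H(X,Y) = -Σ p(x,y) log₂ p(x,y)
  p(0,0)=1/29: -0.0345 × log₂(0.0345) = 0.1675
  p(0,1)=5/29: -0.1724 × log₂(0.1724) = 0.4373
  p(0,2)=3/29: -0.1034 × log₂(0.1034) = 0.3386
  p(1,0)=3/29: -0.1034 × log₂(0.1034) = 0.3386
  p(1,1)=2/29: -0.0690 × log₂(0.0690) = 0.2661
  p(1,2)=7/29: -0.2414 × log₂(0.2414) = 0.4950
  p(2,0)=2/29: -0.0690 × log₂(0.0690) = 0.2661
  p(2,1)=1/29: -0.0345 × log₂(0.0345) = 0.1675
  p(2,2)=5/29: -0.1724 × log₂(0.1724) = 0.4373
H(X,Y) = 2.9138 bits


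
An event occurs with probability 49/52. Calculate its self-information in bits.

Information content I(x) = -log₂(p(x))
I = -log₂(49/52) = -log₂(0.9423)
I = 0.0857 bits


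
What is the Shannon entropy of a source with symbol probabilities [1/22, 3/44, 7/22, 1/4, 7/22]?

H(X) = -Σ p(x) log₂ p(x)
  -1/22 × log₂(1/22) = 0.2027
  -3/44 × log₂(3/44) = 0.2642
  -7/22 × log₂(7/22) = 0.5257
  -1/4 × log₂(1/4) = 0.5000
  -7/22 × log₂(7/22) = 0.5257
H(X) = 2.0182 bits


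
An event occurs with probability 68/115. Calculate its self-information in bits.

Information content I(x) = -log₂(p(x))
I = -log₂(68/115) = -log₂(0.5913)
I = 0.7580 bits


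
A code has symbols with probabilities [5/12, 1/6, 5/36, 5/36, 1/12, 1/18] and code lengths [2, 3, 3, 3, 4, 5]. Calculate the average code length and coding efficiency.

Average length L = Σ p_i × l_i = 2.7778 bits
Entropy H = 2.2786 bits
Efficiency η = H/L × 100% = 82.03%
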